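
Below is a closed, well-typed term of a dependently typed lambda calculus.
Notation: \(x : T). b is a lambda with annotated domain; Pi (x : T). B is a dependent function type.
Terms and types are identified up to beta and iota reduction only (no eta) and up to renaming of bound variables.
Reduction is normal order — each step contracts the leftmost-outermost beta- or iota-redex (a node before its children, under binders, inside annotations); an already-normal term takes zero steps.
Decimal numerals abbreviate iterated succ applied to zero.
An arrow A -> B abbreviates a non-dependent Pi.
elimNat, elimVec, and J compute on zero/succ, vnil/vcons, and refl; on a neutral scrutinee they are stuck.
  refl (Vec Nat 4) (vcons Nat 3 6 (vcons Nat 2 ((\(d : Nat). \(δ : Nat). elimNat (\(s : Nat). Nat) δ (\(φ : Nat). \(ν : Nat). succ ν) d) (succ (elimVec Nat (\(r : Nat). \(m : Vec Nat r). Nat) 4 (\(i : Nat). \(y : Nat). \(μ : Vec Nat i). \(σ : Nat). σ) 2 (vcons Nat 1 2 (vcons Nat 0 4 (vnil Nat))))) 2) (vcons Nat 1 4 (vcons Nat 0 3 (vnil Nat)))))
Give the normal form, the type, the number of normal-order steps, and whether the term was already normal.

reduced normal form:
  refl (Vec Nat 4) (vcons Nat 3 6 (vcons Nat 2 7 (vcons Nat 1 4 (vcons Nat 0 3 (vnil Nat)))))
the term's type:
  Eq (Vec Nat 4) (vcons Nat 3 6 (vcons Nat 2 7 (vcons Nat 1 4 (vcons Nat 0 3 (vnil Nat))))) (vcons Nat 3 6 (vcons Nat 2 7 (vcons Nat 1 4 (vcons Nat 0 3 (vnil Nat)))))
normal-order step count: 29
term was already normal: no
first redex: a beta-redex


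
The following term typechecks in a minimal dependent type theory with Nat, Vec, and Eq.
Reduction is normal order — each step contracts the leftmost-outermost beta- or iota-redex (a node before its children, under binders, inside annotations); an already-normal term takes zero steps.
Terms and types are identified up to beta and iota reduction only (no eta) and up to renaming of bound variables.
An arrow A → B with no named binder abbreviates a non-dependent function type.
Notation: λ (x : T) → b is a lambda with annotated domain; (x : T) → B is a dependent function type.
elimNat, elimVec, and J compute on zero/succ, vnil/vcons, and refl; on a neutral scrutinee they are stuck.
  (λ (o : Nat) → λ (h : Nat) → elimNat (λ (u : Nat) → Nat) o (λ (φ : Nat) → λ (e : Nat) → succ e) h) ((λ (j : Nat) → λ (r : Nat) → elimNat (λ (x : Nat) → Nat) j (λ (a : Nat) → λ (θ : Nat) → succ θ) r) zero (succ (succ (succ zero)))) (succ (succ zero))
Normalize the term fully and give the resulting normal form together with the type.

resulting normal form:
  succ (succ (succ (succ (succ zero))))
inferred type:
  Nat
observation: the first redex contracted is a beta-redex; the normal form is reached in 21 normal-order steps.


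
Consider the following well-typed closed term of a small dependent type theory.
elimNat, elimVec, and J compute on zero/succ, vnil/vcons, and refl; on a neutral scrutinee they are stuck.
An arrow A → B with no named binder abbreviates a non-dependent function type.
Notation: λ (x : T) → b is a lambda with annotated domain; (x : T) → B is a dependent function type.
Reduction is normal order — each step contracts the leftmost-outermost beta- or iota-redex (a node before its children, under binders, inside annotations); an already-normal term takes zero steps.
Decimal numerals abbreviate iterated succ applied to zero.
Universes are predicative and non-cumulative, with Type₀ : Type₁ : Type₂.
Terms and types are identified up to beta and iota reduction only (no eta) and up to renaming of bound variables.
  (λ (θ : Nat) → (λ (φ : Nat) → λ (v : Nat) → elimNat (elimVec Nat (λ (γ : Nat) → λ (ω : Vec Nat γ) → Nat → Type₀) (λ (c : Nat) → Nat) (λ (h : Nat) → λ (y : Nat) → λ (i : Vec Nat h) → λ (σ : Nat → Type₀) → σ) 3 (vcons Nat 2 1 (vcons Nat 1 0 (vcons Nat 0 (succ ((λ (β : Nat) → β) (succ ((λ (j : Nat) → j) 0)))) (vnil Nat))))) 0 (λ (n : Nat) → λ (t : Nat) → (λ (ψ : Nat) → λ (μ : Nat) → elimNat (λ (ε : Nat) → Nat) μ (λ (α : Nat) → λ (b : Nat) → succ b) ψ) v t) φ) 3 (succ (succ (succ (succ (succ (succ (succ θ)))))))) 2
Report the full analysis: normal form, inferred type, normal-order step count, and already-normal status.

reduced normal form:
  27
type:
  Nat
reduction steps (normal order): 103
term was already normal: no
first contracted redex: a beta-redex


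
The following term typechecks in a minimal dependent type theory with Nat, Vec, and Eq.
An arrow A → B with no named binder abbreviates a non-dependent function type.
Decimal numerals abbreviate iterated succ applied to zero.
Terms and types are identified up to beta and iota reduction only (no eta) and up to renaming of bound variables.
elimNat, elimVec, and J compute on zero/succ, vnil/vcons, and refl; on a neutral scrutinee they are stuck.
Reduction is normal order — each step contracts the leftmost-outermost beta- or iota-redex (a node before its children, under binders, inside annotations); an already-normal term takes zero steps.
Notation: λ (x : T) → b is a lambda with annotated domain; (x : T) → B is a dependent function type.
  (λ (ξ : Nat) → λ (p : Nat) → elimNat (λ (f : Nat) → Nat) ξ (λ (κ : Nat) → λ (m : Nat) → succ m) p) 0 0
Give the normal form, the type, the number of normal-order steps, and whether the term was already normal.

normal form:
  0
type:
  Nat
reduction steps (normal order): 3
started in normal form: no
first contracted redex: a beta-redex


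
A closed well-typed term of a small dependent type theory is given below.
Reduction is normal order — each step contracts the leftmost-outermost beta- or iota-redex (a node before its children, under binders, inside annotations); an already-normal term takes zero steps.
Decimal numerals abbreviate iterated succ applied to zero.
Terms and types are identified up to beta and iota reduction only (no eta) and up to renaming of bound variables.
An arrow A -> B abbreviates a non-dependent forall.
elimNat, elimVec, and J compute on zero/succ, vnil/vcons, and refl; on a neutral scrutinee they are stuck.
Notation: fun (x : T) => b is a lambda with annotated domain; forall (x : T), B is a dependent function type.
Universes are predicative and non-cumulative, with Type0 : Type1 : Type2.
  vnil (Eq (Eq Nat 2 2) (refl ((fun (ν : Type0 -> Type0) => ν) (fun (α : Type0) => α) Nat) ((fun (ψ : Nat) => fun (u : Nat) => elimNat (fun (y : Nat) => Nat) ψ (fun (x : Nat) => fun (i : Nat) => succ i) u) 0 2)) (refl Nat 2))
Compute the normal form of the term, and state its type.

resulting normal form:
  vnil (Eq (Eq Nat 2 2) (refl Nat 2) (refl Nat 2))
inferred type:
  Vec (Eq (Eq Nat 2 2) (refl Nat 2) (refl Nat 2)) 0


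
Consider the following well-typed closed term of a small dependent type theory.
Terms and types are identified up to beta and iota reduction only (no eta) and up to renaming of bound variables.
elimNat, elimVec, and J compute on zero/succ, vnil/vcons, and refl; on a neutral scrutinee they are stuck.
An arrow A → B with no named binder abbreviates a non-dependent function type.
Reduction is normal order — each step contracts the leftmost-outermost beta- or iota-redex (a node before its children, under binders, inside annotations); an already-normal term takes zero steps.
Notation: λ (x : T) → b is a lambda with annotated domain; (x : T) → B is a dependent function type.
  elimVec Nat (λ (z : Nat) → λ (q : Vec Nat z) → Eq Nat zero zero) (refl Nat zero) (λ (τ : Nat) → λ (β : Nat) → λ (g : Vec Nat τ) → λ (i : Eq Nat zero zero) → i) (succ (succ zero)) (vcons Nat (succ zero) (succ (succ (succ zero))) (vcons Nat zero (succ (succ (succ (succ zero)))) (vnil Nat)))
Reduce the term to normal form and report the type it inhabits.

reduced normal form:
  refl Nat zero
inferred type:
  Eq Nat zero zero


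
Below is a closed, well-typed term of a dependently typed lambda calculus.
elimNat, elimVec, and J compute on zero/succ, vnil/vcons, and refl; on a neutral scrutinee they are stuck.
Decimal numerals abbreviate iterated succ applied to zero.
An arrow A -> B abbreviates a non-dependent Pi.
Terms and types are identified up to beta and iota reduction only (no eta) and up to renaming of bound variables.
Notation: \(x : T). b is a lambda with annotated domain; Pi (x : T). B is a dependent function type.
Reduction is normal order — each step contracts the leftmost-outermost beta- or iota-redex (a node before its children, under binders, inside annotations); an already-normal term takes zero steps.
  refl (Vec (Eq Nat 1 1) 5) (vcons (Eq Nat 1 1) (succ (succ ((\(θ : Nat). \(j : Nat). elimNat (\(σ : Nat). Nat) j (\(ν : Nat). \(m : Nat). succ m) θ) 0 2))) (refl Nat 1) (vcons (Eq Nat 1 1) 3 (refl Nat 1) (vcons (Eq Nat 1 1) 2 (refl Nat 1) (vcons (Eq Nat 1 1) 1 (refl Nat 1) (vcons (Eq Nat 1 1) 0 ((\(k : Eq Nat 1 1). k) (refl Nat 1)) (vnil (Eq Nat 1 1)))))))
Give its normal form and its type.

normal form:
  refl (Vec (Eq Nat 1 1) 5) (vcons (Eq Nat 1 1) 4 (refl Nat 1) (vcons (Eq Nat 1 1) 3 (refl Nat 1) (vcons (Eq Nat 1 1) 2 (refl Nat 1) (vcons (Eq Nat 1 1) 1 (refl Nat 1) (vcons (Eq Nat 1 1) 0 (refl Nat 1) (vnil (Eq Nat 1 1)))))))
inferred type:
  Eq (Vec (Eq Nat 1 1) 5) (vcons (Eq Nat 1 1) 4 (refl Nat 1) (vcons (Eq Nat 1 1) 3 (refl Nat 1) (vcons (Eq Nat 1 1) 2 (refl Nat 1) (vcons (Eq Nat 1 1) 1 (refl Nat 1) (vcons (Eq Nat 1 1) 0 (refl Nat 1) (vnil (Eq Nat 1 1))))))) (vcons (Eq Nat 1 1) 4 (refl Nat 1) (vcons (Eq Nat 1 1) 3 (refl Nat 1) (vcons (Eq Nat 1 1) 2 (refl Nat 1) (vcons (Eq Nat 1 1) 1 (refl Nat 1) (vcons (Eq Nat 1 1) 0 (refl Nat 1) (vnil (Eq Nat 1 1)))))))


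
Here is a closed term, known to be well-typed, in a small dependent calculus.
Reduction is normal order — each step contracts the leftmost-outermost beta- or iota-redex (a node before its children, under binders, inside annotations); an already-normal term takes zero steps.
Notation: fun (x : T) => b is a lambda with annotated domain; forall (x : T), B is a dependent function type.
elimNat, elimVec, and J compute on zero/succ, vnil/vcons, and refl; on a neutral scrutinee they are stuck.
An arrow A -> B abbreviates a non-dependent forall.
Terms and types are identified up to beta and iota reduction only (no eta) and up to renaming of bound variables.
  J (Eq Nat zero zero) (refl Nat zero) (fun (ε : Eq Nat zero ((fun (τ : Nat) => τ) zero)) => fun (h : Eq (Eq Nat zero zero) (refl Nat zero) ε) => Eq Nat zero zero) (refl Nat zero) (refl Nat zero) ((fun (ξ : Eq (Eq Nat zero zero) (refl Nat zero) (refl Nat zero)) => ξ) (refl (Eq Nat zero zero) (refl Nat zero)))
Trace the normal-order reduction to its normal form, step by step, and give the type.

reduction (normal order):
  J (Eq Nat zero zero) (refl Nat zero) (fun (ε : Eq Nat zero ((fun (τ : Nat) => τ) zero)) => fun (h : Eq (Eq Nat zero zero) (refl Nat zero) ε) => Eq Nat zero zero) (refl Nat zero) (refl Nat zero) ((fun (ξ : Eq (Eq Nat zero zero) (refl Nat zero) (refl Nat zero)) => ξ) (refl (Eq Nat zero zero) (refl Nat zero)))
  ~> J (Eq Nat zero zero) (refl Nat zero) (fun (ε : Eq Nat zero zero) => fun (τ : Eq (Eq Nat zero zero) (refl Nat zero) ε) => Eq Nat zero zero) (refl Nat zero) (refl Nat zero) ((fun (h : Eq (Eq Nat zero zero) (refl Nat zero) (refl Nat zero)) => h) (refl (Eq Nat zero zero) (refl Nat zero)))
  ~> J (Eq Nat zero zero) (refl Nat zero) (fun (ε : Eq Nat zero zero) => fun (τ : Eq (Eq Nat zero zero) (refl Nat zero) ε) => Eq Nat zero zero) (refl Nat zero) (refl Nat zero) (refl (Eq Nat zero zero) (refl Nat zero))
  ~> refl Nat zero
the term's type:
  Eq Nat zero zero


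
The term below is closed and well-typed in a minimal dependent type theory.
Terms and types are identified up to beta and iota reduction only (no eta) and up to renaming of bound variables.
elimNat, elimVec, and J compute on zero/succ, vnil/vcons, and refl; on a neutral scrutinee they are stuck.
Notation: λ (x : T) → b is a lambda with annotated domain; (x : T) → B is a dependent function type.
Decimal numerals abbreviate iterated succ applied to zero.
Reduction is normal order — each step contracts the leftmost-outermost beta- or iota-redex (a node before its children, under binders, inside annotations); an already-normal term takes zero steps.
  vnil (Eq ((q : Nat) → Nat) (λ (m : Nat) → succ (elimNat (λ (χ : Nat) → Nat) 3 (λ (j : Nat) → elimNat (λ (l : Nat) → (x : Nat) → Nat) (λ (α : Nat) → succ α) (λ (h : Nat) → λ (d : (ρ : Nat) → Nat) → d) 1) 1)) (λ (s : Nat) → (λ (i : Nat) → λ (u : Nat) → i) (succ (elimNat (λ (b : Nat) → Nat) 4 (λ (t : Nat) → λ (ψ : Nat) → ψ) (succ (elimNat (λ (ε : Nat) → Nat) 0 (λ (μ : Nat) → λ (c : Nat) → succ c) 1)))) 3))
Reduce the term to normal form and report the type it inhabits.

normal form:
  vnil (Eq ((q : Nat) → Nat) (λ (m : Nat) → 5) (λ (χ : Nat) → 5))
the term's type:
  Vec (Eq ((q : Nat) → Nat) (λ (m : Nat) → 5) (λ (χ : Nat) → 5)) 0
observation: the term reaches its normal form after 21 normal-order steps.


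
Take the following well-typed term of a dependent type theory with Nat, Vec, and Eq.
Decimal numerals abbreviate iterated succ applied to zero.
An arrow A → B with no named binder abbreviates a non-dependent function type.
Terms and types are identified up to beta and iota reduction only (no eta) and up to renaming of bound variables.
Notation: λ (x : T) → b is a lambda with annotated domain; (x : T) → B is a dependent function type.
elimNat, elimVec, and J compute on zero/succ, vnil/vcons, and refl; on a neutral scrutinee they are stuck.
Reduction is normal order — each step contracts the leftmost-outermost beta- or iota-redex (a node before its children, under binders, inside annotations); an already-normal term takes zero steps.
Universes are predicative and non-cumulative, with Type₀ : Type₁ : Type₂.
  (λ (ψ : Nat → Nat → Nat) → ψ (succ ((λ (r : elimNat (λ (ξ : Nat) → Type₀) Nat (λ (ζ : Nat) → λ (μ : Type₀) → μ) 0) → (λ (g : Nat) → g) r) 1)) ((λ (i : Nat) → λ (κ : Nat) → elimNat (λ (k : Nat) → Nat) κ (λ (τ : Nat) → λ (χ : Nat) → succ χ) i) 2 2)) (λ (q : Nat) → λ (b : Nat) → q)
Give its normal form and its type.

normal form:
  2
type:
  Nat
observation: 5 normal-order steps normalize the term, beginning with a beta-redex.


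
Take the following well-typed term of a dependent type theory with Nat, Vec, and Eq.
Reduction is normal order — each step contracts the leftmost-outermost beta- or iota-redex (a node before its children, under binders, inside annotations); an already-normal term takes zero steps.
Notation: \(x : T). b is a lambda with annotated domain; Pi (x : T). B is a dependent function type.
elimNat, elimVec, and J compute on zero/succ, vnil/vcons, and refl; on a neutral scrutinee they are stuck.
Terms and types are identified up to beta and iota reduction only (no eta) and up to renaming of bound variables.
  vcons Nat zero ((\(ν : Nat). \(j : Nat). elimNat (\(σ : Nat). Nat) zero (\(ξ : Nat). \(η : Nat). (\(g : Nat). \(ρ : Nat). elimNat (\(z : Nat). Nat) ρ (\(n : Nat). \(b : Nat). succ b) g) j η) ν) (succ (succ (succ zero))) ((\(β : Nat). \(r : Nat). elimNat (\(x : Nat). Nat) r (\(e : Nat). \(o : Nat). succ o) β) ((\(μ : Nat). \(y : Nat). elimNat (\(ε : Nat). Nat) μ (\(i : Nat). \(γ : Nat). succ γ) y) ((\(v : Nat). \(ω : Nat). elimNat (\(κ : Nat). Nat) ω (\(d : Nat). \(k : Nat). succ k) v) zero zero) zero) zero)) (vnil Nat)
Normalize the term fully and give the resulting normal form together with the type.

reduced normal form:
  vcons Nat zero zero (vnil Nat)
inferred type:
  Vec Nat (succ zero)


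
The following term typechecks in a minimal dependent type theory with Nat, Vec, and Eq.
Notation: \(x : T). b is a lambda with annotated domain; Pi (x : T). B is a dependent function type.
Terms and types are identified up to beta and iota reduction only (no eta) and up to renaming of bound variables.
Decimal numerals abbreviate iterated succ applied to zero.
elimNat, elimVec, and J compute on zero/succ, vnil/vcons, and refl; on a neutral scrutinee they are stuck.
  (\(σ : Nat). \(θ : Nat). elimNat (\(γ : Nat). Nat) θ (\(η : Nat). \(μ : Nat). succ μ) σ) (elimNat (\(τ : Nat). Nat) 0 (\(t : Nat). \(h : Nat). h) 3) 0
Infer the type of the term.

the term's type:
  Nat


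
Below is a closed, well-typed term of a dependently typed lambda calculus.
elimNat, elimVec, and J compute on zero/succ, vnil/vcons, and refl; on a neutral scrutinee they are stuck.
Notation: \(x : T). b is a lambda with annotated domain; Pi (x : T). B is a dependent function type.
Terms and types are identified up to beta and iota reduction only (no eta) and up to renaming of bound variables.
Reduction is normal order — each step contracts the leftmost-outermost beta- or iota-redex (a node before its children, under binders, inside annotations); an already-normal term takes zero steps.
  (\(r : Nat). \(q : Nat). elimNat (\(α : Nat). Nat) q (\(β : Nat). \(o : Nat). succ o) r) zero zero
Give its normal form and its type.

normal form:
  zero
type:
  Nat
observation: the leftmost-outermost redex is a beta-redex, and normalization takes 3 steps.


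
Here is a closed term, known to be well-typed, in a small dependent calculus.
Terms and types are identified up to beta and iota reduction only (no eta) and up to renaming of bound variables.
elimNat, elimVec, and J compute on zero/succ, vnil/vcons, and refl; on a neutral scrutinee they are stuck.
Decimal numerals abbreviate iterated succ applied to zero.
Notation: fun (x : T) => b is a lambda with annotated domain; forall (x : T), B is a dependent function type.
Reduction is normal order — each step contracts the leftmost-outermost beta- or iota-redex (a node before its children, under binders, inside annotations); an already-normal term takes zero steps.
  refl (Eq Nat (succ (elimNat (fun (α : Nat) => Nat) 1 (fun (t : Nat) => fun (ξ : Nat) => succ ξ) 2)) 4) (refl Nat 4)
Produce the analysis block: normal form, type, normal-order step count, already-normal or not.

reduced normal form:
  refl (Eq Nat 4 4) (refl Nat 4)
type:
  Eq (Eq Nat 4 4) (refl Nat 4) (refl Nat 4)
normal-order step count: 7
already normal: no
first redex: an elimNat iota-redex


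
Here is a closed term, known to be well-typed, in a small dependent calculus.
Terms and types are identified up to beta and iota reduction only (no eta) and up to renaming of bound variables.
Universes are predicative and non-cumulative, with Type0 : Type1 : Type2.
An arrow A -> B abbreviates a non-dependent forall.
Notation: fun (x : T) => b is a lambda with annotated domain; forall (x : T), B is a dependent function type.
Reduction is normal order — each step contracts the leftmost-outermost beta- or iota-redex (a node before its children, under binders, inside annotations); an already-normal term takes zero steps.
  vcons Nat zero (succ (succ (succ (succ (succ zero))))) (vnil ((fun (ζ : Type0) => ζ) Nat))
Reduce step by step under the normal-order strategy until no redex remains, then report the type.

normal-order reduction:
  vcons Nat zero (succ (succ (succ (succ (succ zero))))) (vnil ((fun (ζ : Type0) => ζ) Nat))
  ~> vcons Nat zero (succ (succ (succ (succ (succ zero))))) (vnil Nat)
type:
  Vec Nat (succ zero)


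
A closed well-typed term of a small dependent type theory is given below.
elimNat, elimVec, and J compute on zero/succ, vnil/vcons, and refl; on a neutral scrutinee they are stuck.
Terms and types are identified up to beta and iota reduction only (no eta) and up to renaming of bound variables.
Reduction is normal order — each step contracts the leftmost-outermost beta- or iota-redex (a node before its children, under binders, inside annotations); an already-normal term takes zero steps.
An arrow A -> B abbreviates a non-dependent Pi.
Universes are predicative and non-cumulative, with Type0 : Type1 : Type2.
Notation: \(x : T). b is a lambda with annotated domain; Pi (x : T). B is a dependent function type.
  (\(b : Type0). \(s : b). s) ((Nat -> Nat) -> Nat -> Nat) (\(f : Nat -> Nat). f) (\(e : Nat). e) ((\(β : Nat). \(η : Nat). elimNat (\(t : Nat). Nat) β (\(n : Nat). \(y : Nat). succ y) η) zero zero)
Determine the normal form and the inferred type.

normal form:
  zero
type:
  Nat


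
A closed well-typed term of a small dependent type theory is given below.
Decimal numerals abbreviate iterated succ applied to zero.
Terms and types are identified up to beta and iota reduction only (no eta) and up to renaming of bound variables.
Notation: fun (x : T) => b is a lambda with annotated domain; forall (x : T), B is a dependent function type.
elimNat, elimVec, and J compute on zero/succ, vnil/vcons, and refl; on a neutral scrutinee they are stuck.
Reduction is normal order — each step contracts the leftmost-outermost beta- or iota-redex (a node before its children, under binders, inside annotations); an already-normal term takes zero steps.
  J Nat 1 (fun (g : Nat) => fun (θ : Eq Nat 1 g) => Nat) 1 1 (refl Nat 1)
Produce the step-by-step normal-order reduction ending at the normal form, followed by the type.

normal-order reduction sequence:
  J Nat 1 (fun (g : Nat) => fun (θ : Eq Nat 1 g) => Nat) 1 1 (refl Nat 1)
  ~> 1
type:
  Nat


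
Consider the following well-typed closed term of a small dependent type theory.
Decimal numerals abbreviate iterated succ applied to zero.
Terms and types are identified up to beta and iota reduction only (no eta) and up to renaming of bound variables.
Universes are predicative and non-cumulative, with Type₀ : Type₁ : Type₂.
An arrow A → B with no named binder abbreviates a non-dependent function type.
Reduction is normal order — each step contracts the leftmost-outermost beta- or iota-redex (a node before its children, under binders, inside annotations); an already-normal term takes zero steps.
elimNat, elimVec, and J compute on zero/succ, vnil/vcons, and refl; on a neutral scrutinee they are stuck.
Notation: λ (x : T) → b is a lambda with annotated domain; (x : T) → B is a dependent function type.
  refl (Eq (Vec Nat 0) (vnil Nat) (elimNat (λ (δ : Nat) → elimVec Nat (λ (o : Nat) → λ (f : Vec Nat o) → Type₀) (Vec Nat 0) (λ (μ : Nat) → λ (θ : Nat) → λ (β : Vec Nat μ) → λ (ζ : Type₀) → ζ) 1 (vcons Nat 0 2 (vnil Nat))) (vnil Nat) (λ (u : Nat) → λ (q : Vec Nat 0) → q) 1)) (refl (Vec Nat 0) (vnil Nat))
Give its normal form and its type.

resulting normal form:
  refl (Eq (Vec Nat 0) (vnil Nat) (vnil Nat)) (refl (Vec Nat 0) (vnil Nat))
the term's type:
  Eq (Eq (Vec Nat 0) (vnil Nat) (vnil Nat)) (refl (Vec Nat 0) (vnil Nat)) (refl (Vec Nat 0) (vnil Nat))
observation: the term reaches its normal form after 4 normal-order steps.


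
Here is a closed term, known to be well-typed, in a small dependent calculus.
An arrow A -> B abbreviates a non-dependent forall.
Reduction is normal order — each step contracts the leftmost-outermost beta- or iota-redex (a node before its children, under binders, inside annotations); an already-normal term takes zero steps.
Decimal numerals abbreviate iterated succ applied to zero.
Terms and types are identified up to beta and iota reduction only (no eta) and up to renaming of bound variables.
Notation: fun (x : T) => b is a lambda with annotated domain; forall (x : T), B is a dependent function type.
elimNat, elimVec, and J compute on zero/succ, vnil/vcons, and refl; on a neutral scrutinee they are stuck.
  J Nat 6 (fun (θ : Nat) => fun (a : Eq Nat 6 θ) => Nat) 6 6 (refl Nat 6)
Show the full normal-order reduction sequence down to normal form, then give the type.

reduction (normal order):
  J Nat 6 (fun (θ : Nat) => fun (a : Eq Nat 6 θ) => Nat) 6 6 (refl Nat 6)
  ~> 6
inferred type:
  Nat


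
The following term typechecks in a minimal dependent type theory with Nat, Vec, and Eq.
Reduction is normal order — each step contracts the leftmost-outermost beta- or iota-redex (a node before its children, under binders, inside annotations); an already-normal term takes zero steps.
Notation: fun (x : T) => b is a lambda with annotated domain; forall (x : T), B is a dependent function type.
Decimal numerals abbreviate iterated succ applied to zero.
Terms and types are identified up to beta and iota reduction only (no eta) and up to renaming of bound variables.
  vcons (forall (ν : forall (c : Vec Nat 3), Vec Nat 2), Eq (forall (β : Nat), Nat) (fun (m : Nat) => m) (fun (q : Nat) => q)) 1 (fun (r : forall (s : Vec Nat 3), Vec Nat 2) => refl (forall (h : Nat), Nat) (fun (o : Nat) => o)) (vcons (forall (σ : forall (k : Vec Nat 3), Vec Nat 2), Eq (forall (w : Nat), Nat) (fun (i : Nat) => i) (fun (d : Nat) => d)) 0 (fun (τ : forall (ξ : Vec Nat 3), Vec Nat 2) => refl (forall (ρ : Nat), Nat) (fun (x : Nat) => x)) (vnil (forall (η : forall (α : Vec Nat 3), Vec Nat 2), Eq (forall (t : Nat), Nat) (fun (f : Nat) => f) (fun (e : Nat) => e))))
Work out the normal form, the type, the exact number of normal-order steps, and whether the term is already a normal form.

normal form:
  vcons (forall (ν : forall (c : Vec Nat 3), Vec Nat 2), Eq (forall (β : Nat), Nat) (fun (m : Nat) => m) (fun (q : Nat) => q)) 1 (fun (r : forall (s : Vec Nat 3), Vec Nat 2) => refl (forall (h : Nat), Nat) (fun (o : Nat) => o)) (vcons (forall (σ : forall (k : Vec Nat 3), Vec Nat 2), Eq (forall (w : Nat), Nat) (fun (i : Nat) => i) (fun (d : Nat) => d)) 0 (fun (τ : forall (ξ : Vec Nat 3), Vec Nat 2) => refl (forall (ρ : Nat), Nat) (fun (x : Nat) => x)) (vnil (forall (η : forall (α : Vec Nat 3), Vec Nat 2), Eq (forall (t : Nat), Nat) (fun (f : Nat) => f) (fun (e : Nat) => e))))
type:
  Vec (forall (ν : forall (c : Vec Nat 3), Vec Nat 2), Eq (forall (β : Nat), Nat) (fun (m : Nat) => m) (fun (q : Nat) => q)) 2
reduction steps (normal order): 0
term was already normal: yes


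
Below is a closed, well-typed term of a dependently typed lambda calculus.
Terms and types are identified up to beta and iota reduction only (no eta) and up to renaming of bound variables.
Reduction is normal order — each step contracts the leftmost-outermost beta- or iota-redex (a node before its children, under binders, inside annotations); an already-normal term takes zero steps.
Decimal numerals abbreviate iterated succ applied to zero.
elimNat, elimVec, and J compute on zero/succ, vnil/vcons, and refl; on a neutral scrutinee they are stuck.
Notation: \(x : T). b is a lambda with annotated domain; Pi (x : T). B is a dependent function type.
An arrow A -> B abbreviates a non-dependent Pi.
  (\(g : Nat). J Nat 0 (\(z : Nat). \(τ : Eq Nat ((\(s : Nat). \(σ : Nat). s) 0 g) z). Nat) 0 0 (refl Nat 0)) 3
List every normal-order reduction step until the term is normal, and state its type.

normal-order reduction:
  (\(g : Nat). J Nat 0 (\(z : Nat). \(τ : Eq Nat ((\(s : Nat). \(σ : Nat). s) 0 g) z). Nat) 0 0 (refl Nat 0)) 3
  ~> J Nat 0 (\(g : Nat). \(z : Eq Nat ((\(τ : Nat). \(s : Nat). τ) 0 3) g). Nat) 0 0 (refl Nat 0)
  ~> 0
inferred type:
  Nat


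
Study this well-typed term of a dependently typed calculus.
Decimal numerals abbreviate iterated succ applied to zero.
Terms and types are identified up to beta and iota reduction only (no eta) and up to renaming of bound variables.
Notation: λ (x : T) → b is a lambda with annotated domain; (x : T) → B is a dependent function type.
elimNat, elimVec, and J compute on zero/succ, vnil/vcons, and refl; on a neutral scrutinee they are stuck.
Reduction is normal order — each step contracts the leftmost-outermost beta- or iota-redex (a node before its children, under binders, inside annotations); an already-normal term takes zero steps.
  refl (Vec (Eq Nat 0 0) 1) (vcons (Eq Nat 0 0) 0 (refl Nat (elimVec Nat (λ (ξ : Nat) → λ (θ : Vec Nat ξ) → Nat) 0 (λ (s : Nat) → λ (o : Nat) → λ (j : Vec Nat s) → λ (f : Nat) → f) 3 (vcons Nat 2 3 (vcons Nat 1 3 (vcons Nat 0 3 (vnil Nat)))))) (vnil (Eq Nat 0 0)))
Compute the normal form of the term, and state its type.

resulting normal form:
  refl (Vec (Eq Nat 0 0) 1) (vcons (Eq Nat 0 0) 0 (refl Nat 0) (vnil (Eq Nat 0 0)))
type:
  Eq (Vec (Eq Nat 0 0) 1) (vcons (Eq Nat 0 0) 0 (refl Nat 0) (vnil (Eq Nat 0 0))) (vcons (Eq Nat 0 0) 0 (refl Nat 0) (vnil (Eq Nat 0 0)))


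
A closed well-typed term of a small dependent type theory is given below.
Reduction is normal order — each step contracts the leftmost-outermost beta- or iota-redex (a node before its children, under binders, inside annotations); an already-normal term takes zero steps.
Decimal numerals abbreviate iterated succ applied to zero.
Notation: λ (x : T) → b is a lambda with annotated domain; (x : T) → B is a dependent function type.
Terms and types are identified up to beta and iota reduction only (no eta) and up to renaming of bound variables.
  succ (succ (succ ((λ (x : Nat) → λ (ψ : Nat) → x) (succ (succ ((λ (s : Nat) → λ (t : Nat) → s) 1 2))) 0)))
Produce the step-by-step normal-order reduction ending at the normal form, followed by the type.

normal-order reduction:
  succ (succ (succ ((λ (x : Nat) → λ (ψ : Nat) → x) (succ (succ ((λ (s : Nat) → λ (t : Nat) → s) 1 2))) 0)))
  ~> succ (succ (succ ((λ (x : Nat) → succ (succ ((λ (ψ : Nat) → λ (s : Nat) → ψ) 1 2))) 0)))
  ~> succ (succ (succ (succ (succ ((λ (x : Nat) → λ (ψ : Nat) → x) 1 2)))))
  ~> succ (succ (succ (succ (succ ((λ (x : Nat) → 1) 2)))))
  ~> 6
inferred type:
  Nat


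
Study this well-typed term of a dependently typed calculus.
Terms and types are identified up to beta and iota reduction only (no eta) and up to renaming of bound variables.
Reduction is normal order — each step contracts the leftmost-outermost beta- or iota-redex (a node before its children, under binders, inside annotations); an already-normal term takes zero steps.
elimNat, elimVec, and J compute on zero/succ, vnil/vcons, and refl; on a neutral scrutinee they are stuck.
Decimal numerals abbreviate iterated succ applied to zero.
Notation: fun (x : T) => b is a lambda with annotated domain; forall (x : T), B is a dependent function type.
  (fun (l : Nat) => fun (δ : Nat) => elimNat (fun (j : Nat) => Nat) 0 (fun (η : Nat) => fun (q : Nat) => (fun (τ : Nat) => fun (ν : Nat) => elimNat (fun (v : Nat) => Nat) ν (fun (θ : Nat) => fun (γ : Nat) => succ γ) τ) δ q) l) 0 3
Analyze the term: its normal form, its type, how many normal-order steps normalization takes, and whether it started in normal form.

resulting normal form:
  0
type:
  Nat
steps to reach normal form (normal order): 3
already normal: no
first contracted redex: a beta-redex


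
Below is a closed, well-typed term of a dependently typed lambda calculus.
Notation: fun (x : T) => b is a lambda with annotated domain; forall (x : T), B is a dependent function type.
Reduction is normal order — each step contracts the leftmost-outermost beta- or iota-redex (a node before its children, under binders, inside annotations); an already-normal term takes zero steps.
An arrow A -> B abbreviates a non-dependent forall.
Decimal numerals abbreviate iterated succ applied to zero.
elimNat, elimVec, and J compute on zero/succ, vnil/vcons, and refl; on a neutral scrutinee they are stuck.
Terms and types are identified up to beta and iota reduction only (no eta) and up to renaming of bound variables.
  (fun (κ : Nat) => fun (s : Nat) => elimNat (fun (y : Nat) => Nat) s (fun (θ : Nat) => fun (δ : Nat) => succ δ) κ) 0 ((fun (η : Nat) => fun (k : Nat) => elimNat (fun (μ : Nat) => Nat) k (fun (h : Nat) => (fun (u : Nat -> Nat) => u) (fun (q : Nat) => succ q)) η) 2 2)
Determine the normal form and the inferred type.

resulting normal form:
  4
type:
  Nat


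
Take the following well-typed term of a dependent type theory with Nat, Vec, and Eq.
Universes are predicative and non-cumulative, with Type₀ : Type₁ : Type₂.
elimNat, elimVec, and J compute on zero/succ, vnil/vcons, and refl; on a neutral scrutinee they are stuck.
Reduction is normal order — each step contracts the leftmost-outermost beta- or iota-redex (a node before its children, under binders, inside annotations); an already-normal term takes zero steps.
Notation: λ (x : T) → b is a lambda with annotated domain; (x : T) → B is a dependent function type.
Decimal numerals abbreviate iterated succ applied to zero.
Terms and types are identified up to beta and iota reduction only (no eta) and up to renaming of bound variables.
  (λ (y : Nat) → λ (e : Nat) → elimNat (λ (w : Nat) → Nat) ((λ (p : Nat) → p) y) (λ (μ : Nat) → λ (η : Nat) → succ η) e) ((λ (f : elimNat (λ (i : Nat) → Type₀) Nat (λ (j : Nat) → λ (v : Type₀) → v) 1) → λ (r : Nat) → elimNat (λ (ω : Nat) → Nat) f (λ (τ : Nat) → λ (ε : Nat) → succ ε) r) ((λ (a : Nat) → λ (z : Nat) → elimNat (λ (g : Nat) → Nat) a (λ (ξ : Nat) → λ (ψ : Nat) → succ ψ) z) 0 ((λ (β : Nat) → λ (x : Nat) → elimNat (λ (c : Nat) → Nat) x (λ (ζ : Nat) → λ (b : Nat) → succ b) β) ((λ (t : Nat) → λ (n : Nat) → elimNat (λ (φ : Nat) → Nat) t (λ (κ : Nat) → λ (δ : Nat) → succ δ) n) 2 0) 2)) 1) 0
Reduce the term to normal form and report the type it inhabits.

normal form:
  5
the term's type:
  Nat


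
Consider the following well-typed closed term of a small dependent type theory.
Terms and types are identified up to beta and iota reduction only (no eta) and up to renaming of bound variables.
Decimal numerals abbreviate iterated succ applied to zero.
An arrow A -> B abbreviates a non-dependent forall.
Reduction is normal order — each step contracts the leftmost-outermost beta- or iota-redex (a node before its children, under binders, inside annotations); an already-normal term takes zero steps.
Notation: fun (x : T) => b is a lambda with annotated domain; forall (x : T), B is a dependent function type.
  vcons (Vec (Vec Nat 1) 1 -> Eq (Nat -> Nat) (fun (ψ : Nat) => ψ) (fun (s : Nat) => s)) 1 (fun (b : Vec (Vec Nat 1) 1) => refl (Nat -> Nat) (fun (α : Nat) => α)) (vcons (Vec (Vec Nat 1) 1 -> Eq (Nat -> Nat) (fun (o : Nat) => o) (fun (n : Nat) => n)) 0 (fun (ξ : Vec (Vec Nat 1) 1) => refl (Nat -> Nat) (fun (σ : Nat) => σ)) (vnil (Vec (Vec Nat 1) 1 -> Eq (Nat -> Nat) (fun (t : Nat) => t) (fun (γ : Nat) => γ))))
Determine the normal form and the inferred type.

normal form:
  vcons (Vec (Vec Nat 1) 1 -> Eq (Nat -> Nat) (fun (ψ : Nat) => ψ) (fun (s : Nat) => s)) 1 (fun (b : Vec (Vec Nat 1) 1) => refl (Nat -> Nat) (fun (α : Nat) => α)) (vcons (Vec (Vec Nat 1) 1 -> Eq (Nat -> Nat) (fun (o : Nat) => o) (fun (n : Nat) => n)) 0 (fun (ξ : Vec (Vec Nat 1) 1) => refl (Nat -> Nat) (fun (σ : Nat) => σ)) (vnil (Vec (Vec Nat 1) 1 -> Eq (Nat -> Nat) (fun (t : Nat) => t) (fun (γ : Nat) => γ))))
type:
  Vec (Vec (Vec Nat 1) 1 -> Eq (Nat -> Nat) (fun (ψ : Nat) => ψ) (fun (s : Nat) => s)) 2
observation: no redex remains anywhere in the term; it is its own normal form.


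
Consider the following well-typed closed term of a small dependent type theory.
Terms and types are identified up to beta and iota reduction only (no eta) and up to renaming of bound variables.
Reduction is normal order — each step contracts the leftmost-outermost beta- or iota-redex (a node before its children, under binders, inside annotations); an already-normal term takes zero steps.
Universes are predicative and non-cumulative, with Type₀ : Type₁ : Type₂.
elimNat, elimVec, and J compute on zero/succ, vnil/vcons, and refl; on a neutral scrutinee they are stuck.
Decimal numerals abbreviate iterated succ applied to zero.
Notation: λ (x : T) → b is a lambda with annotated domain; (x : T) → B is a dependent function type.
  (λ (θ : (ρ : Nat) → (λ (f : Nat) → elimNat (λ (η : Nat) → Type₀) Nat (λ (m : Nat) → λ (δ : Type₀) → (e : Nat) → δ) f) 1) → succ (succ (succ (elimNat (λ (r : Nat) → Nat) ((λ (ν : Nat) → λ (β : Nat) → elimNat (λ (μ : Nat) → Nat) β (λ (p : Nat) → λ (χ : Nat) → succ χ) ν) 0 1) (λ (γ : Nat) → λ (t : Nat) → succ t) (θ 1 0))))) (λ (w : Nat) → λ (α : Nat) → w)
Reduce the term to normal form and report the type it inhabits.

resulting normal form:
  5
the term's type:
  Nat


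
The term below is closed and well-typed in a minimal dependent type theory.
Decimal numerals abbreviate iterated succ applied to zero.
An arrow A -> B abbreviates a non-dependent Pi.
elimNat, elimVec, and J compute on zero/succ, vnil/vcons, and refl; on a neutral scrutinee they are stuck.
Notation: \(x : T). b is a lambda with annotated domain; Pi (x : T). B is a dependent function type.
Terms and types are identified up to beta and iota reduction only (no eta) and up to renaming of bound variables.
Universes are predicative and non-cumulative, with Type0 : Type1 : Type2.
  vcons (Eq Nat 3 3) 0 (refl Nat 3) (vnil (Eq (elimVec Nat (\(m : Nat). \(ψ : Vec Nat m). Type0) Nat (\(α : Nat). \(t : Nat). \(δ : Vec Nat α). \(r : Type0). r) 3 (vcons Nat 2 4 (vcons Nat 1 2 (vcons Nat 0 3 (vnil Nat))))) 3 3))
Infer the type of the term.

type:
  Vec (Eq Nat 3 3) 1


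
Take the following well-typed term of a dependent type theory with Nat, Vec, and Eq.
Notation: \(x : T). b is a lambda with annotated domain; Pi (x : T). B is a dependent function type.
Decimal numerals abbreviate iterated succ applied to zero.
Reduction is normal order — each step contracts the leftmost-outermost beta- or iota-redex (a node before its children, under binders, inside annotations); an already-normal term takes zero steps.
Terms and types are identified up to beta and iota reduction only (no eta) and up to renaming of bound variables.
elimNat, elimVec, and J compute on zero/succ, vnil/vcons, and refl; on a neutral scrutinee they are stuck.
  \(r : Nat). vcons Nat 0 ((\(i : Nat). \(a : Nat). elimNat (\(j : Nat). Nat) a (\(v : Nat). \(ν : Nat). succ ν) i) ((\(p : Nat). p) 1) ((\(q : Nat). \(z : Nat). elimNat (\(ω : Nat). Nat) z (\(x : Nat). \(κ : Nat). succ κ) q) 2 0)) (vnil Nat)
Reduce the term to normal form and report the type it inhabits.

normal form:
  \(r : Nat). vcons Nat 0 3 (vnil Nat)
type:
  Pi (r : Nat). Vec Nat 1


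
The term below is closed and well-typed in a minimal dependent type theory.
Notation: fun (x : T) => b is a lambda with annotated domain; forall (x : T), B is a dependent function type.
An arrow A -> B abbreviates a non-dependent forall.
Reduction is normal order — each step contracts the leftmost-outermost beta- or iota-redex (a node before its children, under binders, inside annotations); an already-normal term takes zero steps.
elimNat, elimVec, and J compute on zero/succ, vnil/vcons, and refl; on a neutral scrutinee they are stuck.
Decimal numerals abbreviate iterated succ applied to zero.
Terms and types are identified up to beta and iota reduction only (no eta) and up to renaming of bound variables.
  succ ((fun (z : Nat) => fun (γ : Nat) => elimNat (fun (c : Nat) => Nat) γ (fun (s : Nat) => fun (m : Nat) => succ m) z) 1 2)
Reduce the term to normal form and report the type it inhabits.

resulting normal form:
  4
inferred type:
  Nat


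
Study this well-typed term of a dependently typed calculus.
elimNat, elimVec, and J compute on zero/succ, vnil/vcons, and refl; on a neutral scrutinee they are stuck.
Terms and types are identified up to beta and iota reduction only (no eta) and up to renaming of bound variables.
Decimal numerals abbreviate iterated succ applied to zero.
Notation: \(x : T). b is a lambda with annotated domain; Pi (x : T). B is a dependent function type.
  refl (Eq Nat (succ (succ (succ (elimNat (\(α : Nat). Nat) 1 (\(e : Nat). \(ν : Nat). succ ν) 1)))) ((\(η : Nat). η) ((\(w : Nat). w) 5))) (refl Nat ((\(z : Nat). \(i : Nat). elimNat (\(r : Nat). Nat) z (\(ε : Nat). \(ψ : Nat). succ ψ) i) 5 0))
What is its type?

inferred type:
  Eq (Eq Nat 5 5) (refl Nat 5) (refl Nat 5)


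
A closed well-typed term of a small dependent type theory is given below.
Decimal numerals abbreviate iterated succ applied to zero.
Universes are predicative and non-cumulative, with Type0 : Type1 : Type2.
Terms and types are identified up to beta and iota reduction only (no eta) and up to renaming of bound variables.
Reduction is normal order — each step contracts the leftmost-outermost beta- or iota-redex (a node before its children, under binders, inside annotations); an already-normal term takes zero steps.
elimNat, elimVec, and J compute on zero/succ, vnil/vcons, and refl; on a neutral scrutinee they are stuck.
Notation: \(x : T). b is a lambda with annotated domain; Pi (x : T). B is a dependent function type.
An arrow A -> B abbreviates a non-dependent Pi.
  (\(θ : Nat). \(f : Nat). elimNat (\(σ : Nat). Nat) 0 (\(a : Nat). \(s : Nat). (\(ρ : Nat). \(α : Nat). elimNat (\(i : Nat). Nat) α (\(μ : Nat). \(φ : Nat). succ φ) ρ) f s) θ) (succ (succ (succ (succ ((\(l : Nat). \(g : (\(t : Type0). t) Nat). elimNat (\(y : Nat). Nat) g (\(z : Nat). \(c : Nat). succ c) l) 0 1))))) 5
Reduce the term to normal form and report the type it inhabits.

reduced normal form:
  25
type:
  Nat
observation: 111 normal-order steps separate the term from its normal form.
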